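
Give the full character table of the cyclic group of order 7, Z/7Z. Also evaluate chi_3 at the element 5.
Character table of Z/7Z (irreps indexed chi_0,...,chi_6 with chi_k(m) = zeta_7^(k*m), zeta_7 = exp(2*pi*i/7)):
  irrep \ class  {0} (size 1)  {1} (size 1)    {2} (size 1)    {3} (size 1)    {4} (size 1)    {5} (size 1)    {6} (size 1)  
  chi_0          1             1               1               1               1               1               1             
  chi_1          1             exp(2*I*pi/7)   exp(4*I*pi/7)   exp(6*I*pi/7)   exp(-6*I*pi/7)  exp(-4*I*pi/7)  exp(-2*I*pi/7)
  chi_2          1             exp(4*I*pi/7)   exp(-6*I*pi/7)  exp(-2*I*pi/7)  exp(2*I*pi/7)   exp(6*I*pi/7)   exp(-4*I*pi/7)
  chi_3          1             exp(6*I*pi/7)   exp(-2*I*pi/7)  exp(4*I*pi/7)   exp(-4*I*pi/7)  exp(2*I*pi/7)   exp(-6*I*pi/7)
  chi_4          1             exp(-6*I*pi/7)  exp(2*I*pi/7)   exp(-4*I*pi/7)  exp(4*I*pi/7)   exp(-2*I*pi/7)  exp(6*I*pi/7) 
  chi_5          1             exp(-4*I*pi/7)  exp(6*I*pi/7)   exp(2*I*pi/7)   exp(-2*I*pi/7)  exp(-6*I*pi/7)  exp(4*I*pi/7) 
  chi_6          1             exp(-2*I*pi/7)  exp(-4*I*pi/7)  exp(-6*I*pi/7)  exp(6*I*pi/7)   exp(4*I*pi/7)   exp(2*I*pi/7) 

Spot check: chi_3(5) = zeta_7^(3*5) = zeta_7^15 = exp(2*I*pi/7).

Proof sketch: Z/7Z is abelian, so all 7 irreducible complex representations are 1-dimensional. They are given by chi_k(m) = zeta_7^(k*m) for k = 0,...,6. Row orthogonality: sum_m chi_k(m) conj(chi_l(m)) = 7 * [k = l].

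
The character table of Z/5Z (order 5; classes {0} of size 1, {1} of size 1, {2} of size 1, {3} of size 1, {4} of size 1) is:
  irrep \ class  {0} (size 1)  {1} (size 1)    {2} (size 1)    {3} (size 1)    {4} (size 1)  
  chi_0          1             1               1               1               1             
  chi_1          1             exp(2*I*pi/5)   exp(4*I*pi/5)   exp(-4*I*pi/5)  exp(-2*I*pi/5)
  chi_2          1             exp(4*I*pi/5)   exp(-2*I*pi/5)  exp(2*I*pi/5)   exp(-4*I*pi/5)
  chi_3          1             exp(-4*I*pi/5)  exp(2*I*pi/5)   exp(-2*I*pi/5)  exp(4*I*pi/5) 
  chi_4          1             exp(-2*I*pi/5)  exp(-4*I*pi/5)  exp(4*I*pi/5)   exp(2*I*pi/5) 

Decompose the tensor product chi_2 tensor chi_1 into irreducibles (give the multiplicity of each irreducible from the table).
chi_2 tensor chi_1 = chi_3 (all other irreducibles have multiplicity 0).

Details: The character of a tensor product is the pointwise product (chi_2 * chi_1)(C) = chi_2(C) * chi_1(C):
  {0}: (1)*(1), {1}: (exp(4*I*pi/5))*(exp(2*I*pi/5)), {2}: (exp(-2*I*pi/5))*(exp(4*I*pi/5)), {3}: (exp(2*I*pi/5))*(exp(-4*I*pi/5)), {4}: (exp(-4*I*pi/5))*(exp(-2*I*pi/5))
so (chi_2 * chi_1) takes values
  {0} -> 1, {1} -> exp(-4*I*pi/5), {2} -> exp(2*I*pi/5), {3} -> exp(-2*I*pi/5), {4} -> exp(4*I*pi/5).
Now take the inner product of this character with each irreducible chi from the table, <chi_2*chi_1, chi> = (1/5) sum_C |C| (chi_2*chi_1)(C) conj(chi(C)):
  <chi_2*chi_1, chi_0> = (1/5)[1*(1)*conj(1) + 1*(exp(-4*I*pi/5))*conj(1) + 1*(exp(2*I*pi/5))*conj(1) + 1*(exp(-2*I*pi/5))*conj(1) + 1*(exp(4*I*pi/5))*conj(1)]
      = (1/5)[(1) + (exp(-4*I*pi/5)) + (exp(2*I*pi/5)) + (exp(-2*I*pi/5)) + (exp(4*I*pi/5))] = 0/5 = 0
  <chi_2*chi_1, chi_1> = (1/5)[1*(1)*conj(1) + 1*(exp(-4*I*pi/5))*conj(exp(2*I*pi/5)) + 1*(exp(2*I*pi/5))*conj(exp(4*I*pi/5)) + 1*(exp(-2*I*pi/5))*conj(exp(-4*I*pi/5)) + 1*(exp(4*I*pi/5))*conj(exp(-2*I*pi/5))]
      = (1/5)[(1) + (exp(4*I*pi/5)) + (exp(-2*I*pi/5)) + (exp(2*I*pi/5)) + (exp(-4*I*pi/5))] = 0/5 = 0
  <chi_2*chi_1, chi_2> = (1/5)[1*(1)*conj(1) + 1*(exp(-4*I*pi/5))*conj(exp(4*I*pi/5)) + 1*(exp(2*I*pi/5))*conj(exp(-2*I*pi/5)) + 1*(exp(-2*I*pi/5))*conj(exp(2*I*pi/5)) + 1*(exp(4*I*pi/5))*conj(exp(-4*I*pi/5))]
      = (1/5)[(1) + (exp(2*I*pi/5)) + (exp(4*I*pi/5)) + (exp(-4*I*pi/5)) + (exp(-2*I*pi/5))] = 0/5 = 0
  <chi_2*chi_1, chi_3> = (1/5)[1*(1)*conj(1) + 1*(exp(-4*I*pi/5))*conj(exp(-4*I*pi/5)) + 1*(exp(2*I*pi/5))*conj(exp(2*I*pi/5)) + 1*(exp(-2*I*pi/5))*conj(exp(-2*I*pi/5)) + 1*(exp(4*I*pi/5))*conj(exp(4*I*pi/5))]
      = (1/5)[(1) + (1) + (1) + (1) + (1)] = 5/5 = 1
  <chi_2*chi_1, chi_4> = (1/5)[1*(1)*conj(1) + 1*(exp(-4*I*pi/5))*conj(exp(-2*I*pi/5)) + 1*(exp(2*I*pi/5))*conj(exp(-4*I*pi/5)) + 1*(exp(-2*I*pi/5))*conj(exp(4*I*pi/5)) + 1*(exp(4*I*pi/5))*conj(exp(2*I*pi/5))]
      = (1/5)[(1) + (exp(-2*I*pi/5)) + (exp(-4*I*pi/5)) + (exp(4*I*pi/5)) + (exp(2*I*pi/5))] = 0/5 = 0
(Exp terms are combined using exp(i*s)*conj(exp(i*t)) = exp(i*(s-t)), and sums of them are collapsed using the identity that for every m > 1 the m distinct m-th roots of unity sum to 0, e.g. 1 + exp(2*I*pi/3) + exp(-2*I*pi/3) = 0.)
Hence the multiplicities are chi_3: 1. Dimension check: dim(chi_2)*dim(chi_1) = 1*1 = 1 and sum (mult * dim) = 1*1 = 1.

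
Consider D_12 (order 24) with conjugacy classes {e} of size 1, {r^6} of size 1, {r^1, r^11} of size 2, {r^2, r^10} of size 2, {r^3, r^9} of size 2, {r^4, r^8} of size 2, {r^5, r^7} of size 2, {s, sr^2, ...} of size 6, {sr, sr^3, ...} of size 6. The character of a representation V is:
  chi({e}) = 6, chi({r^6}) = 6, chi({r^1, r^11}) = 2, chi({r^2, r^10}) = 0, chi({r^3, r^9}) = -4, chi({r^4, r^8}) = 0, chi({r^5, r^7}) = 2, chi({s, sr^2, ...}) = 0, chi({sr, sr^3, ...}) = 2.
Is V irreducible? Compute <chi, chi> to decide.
Not irreducible (reducible): <chi, chi> = 6 > 1.

Why: <chi, chi> = (1/|G|) sum_C |C| * |chi(C)|^2 = (1/24)[1*|6|^2 + 1*|6|^2 + 2*|2|^2 + 2*|0|^2 + 2*|-4|^2 + 2*|0|^2 + 2*|2|^2 + 6*|0|^2 + 6*|2|^2]
  = (1/24)[(36) + (36) + (8) + (0) + (32) + (0) + (8) + (0) + (24)] = 144/24 = 6.
A character is irreducible iff <chi, chi> = 1, so this representation is reducible.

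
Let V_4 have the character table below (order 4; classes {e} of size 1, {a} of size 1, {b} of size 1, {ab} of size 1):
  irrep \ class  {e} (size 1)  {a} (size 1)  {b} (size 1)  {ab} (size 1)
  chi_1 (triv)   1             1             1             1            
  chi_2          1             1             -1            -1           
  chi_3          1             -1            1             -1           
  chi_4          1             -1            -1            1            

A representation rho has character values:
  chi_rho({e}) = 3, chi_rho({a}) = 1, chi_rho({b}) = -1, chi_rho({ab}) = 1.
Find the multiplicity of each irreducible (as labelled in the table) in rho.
Multiplicities: chi_1: 1, chi_2: 1, chi_3: 0, chi_4: 1.

Derivation: Use <chi_rho, chi> = (1/|G|) sum_C |C| * chi_rho(C) * conj(chi(C)) with |G| = 4 for each irreducible chi in the table:
  <chi_rho, chi_1> = (1/4)[1*(3)*conj(1) + 1*(1)*conj(1) + 1*(-1)*conj(1) + 1*(1)*conj(1)]
      = (1/4)[(3) + (1) + (-1) + (1)] = 4/4 = 1
  <chi_rho, chi_2> = (1/4)[1*(3)*conj(1) + 1*(1)*conj(1) + 1*(-1)*conj(-1) + 1*(1)*conj(-1)]
      = (1/4)[(3) + (1) + (1) + (-1)] = 4/4 = 1
  <chi_rho, chi_3> = (1/4)[1*(3)*conj(1) + 1*(1)*conj(-1) + 1*(-1)*conj(1) + 1*(1)*conj(-1)]
      = (1/4)[(3) + (-1) + (-1) + (-1)] = 0/4 = 0
  <chi_rho, chi_4> = (1/4)[1*(3)*conj(1) + 1*(1)*conj(-1) + 1*(-1)*conj(-1) + 1*(1)*conj(1)]
      = (1/4)[(3) + (-1) + (1) + (1)] = 4/4 = 1
Dimension check: dim(rho) = sum (mult * dim) = 1*1 + 1*1 + 0*1 + 1*1 = 3 = chi_rho(e) = 3.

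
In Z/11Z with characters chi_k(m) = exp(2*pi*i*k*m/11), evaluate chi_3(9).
chi_3(9) = zeta_11^27 = exp(10*I*pi/11)

chi_3(9) = zeta_11^(3*9) = zeta_11^27. Since zeta_11^11 = 1, this equals zeta_11^5 = exp(2*pi*i*5/11) = exp(10*I*pi/11).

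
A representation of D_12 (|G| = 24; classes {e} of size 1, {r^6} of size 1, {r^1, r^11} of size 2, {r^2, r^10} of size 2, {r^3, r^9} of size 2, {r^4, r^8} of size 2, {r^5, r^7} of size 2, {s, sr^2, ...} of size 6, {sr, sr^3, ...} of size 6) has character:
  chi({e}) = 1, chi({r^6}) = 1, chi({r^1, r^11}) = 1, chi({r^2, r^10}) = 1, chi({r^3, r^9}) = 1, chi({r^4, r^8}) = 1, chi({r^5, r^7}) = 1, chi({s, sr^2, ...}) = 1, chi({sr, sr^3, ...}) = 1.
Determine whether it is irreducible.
Irreducible: <chi, chi> = 1.

Details: <chi, chi> = (1/|G|) sum_C |C| * |chi(C)|^2 = (1/24)[1*|1|^2 + 1*|1|^2 + 2*|1|^2 + 2*|1|^2 + 2*|1|^2 + 2*|1|^2 + 2*|1|^2 + 6*|1|^2 + 6*|1|^2]
  = (1/24)[(1) + (1) + (2) + (2) + (2) + (2) + (2) + (6) + (6)] = 24/24 = 1.
A character is irreducible iff <chi, chi> = 1, so this representation is irreducible.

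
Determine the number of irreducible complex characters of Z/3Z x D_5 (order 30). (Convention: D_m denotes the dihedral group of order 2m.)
12

Reasoning: The number of irreducible complex representations of a finite group equals its number of conjugacy classes. For a direct product, #classes(G x H) = #classes(G) * #classes(H). Z/3Z has 3 classes (abelian), D_5 has 4 classes, so 3 * 4 = 12, so Z/3Z x D_5 (order 30) has exactly 12 irreducible complex representations.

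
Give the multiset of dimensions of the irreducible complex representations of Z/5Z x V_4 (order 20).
Dimensions: 1, 1, 1, 1, 1, 1, 1, 1, 1, 1, 1, 1, 1, 1, 1, 1, 1, 1, 1, 1

Explanation: There are 20 irreducibles (= number of conjugacy classes). Their dimensions d_i satisfy sum d_i^2 = |G| = 20: 1 + 1 + 1 + 1 + 1 + 1 + 1 + 1 + 1 + 1 + 1 + 1 + 1 + 1 + 1 + 1 + 1 + 1 + 1 + 1 = 20. (For the product with Z/5Z: each of the 5 1-dim characters of Z/5Z tensors with each irrep of V_4, giving 5 copies of each V_4-dimension.)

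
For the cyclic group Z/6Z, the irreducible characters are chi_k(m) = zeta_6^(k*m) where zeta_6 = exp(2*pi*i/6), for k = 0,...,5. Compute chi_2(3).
chi_2(3) = zeta_6^6 = 1

Why: chi_2(3) = zeta_6^(2*3) = zeta_6^6. Since zeta_6^6 = 1, this equals zeta_6^0 = exp(2*pi*i*0/6) = 1.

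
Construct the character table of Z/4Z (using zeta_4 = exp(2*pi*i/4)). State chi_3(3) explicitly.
Character table of Z/4Z (irreps indexed chi_0,...,chi_3 with chi_k(m) = zeta_4^(k*m), zeta_4 = exp(2*pi*i/4)):
  irrep \ class  {0} (size 1)  {1} (size 1)  {2} (size 1)  {3} (size 1)
  chi_0          1             1             1             1           
  chi_1          1             I             -1            -I          
  chi_2          1             -1            1             -1          
  chi_3          1             -I            -1            I           

Spot check: chi_3(3) = zeta_4^(3*3) = zeta_4^9 = I.

Working: Z/4Z is abelian, so all 4 irreducible complex representations are 1-dimensional. They are given by chi_k(m) = zeta_4^(k*m) for k = 0,...,3. Row orthogonality: sum_m chi_k(m) conj(chi_l(m)) = 4 * [k = l].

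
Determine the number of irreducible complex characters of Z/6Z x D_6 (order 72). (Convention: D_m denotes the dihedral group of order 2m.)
36

Derivation: The number of irreducible complex representations of a finite group equals its number of conjugacy classes. For a direct product, #classes(G x H) = #classes(G) * #classes(H). Z/6Z has 6 classes (abelian), D_6 has 6 classes, so 6 * 6 = 36, so Z/6Z x D_6 (order 72) has exactly 36 irreducible complex representations.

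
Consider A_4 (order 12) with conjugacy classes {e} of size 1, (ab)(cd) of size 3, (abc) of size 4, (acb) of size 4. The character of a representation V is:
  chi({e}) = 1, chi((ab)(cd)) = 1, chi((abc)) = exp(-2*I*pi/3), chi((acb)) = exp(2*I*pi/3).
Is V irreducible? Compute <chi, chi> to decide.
Irreducible: <chi, chi> = 1.

Reasoning: <chi, chi> = (1/|G|) sum_C |C| * |chi(C)|^2 = (1/12)[1*|1|^2 + 3*|1|^2 + 4*|exp(-2*I*pi/3)|^2 + 4*|exp(2*I*pi/3)|^2]
  = (1/12)[(1) + (3) + (4) + (4)] = 12/12 = 1.
(Exp terms are combined using exp(i*s)*conj(exp(i*t)) = exp(i*(s-t)), and sums of them are collapsed using the identity that for every m > 1 the m distinct m-th roots of unity sum to 0, e.g. 1 + exp(2*I*pi/3) + exp(-2*I*pi/3) = 0.)
A character is irreducible iff <chi, chi> = 1, so this representation is irreducible.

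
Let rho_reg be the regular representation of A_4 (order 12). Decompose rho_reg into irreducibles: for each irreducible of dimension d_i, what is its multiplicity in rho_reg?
Each irreducible V_i of dimension d_i appears with multiplicity d_i, i.e. rho_reg = (direct sum over all irreducibles V_i) d_i V_i. The irreducible dimensions for A_4 are 1, 1, 1, 3: 3 irreducibles of dimension 1, each with multiplicity 1; 1 irreducible of dimension 3, with multiplicity 3. Total dimension 3*1*1 + 1*3*3 = 12 = |G|.

Explanation: General theorem: in the regular representation of a finite group G, each irreducible appears with multiplicity equal to its dimension. Check: dim(rho_reg) = sum d_i^2 = 1 + 1 + 1 + 9 = 12 = |G|.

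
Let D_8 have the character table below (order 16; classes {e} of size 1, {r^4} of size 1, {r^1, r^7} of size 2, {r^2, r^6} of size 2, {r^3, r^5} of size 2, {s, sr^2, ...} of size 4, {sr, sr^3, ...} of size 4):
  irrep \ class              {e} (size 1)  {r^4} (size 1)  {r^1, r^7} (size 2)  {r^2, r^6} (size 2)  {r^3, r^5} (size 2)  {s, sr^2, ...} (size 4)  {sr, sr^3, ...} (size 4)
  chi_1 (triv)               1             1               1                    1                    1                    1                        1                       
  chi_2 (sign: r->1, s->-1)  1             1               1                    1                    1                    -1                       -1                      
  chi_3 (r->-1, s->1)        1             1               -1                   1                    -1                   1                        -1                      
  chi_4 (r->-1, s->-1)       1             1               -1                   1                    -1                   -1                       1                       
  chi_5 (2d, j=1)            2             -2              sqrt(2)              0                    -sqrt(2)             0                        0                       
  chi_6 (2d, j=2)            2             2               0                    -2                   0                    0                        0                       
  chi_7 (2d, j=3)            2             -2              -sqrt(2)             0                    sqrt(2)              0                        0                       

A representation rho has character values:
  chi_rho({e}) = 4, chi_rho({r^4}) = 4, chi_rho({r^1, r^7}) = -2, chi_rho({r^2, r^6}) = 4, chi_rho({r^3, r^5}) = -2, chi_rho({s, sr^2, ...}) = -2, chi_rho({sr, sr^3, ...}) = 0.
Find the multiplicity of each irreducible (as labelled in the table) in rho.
Multiplicities: chi_1: 0, chi_2: 1, chi_3: 1, chi_4: 2, chi_5: 0, chi_6: 0, chi_7: 0.

Proof sketch: Use <chi_rho, chi> = (1/|G|) sum_C |C| * chi_rho(C) * conj(chi(C)) with |G| = 16 for each irreducible chi in the table:
  <chi_rho, chi_1> = (1/16)[1*(4)*conj(1) + 1*(4)*conj(1) + 2*(-2)*conj(1) + 2*(4)*conj(1) + 2*(-2)*conj(1) + 4*(-2)*conj(1) + 4*(0)*conj(1)]
      = (1/16)[(4) + (4) + (-4) + (8) + (-4) + (-8) + (0)] = 0/16 = 0
  <chi_rho, chi_2> = (1/16)[1*(4)*conj(1) + 1*(4)*conj(1) + 2*(-2)*conj(1) + 2*(4)*conj(1) + 2*(-2)*conj(1) + 4*(-2)*conj(-1) + 4*(0)*conj(-1)]
      = (1/16)[(4) + (4) + (-4) + (8) + (-4) + (8) + (0)] = 16/16 = 1
  <chi_rho, chi_3> = (1/16)[1*(4)*conj(1) + 1*(4)*conj(1) + 2*(-2)*conj(-1) + 2*(4)*conj(1) + 2*(-2)*conj(-1) + 4*(-2)*conj(1) + 4*(0)*conj(-1)]
      = (1/16)[(4) + (4) + (4) + (8) + (4) + (-8) + (0)] = 16/16 = 1
  <chi_rho, chi_4> = (1/16)[1*(4)*conj(1) + 1*(4)*conj(1) + 2*(-2)*conj(-1) + 2*(4)*conj(1) + 2*(-2)*conj(-1) + 4*(-2)*conj(-1) + 4*(0)*conj(1)]
      = (1/16)[(4) + (4) + (4) + (8) + (4) + (8) + (0)] = 32/16 = 2
  <chi_rho, chi_5> = (1/16)[1*(4)*conj(2) + 1*(4)*conj(-2) + 2*(-2)*conj(sqrt(2)) + 2*(4)*conj(0) + 2*(-2)*conj(-sqrt(2)) + 4*(-2)*conj(0) + 4*(0)*conj(0)]
      = (1/16)[(8) + (-8) + (-4*sqrt(2)) + (0) + (4*sqrt(2)) + (0) + (0)] = 0/16 = 0
  <chi_rho, chi_6> = (1/16)[1*(4)*conj(2) + 1*(4)*conj(2) + 2*(-2)*conj(0) + 2*(4)*conj(-2) + 2*(-2)*conj(0) + 4*(-2)*conj(0) + 4*(0)*conj(0)]
      = (1/16)[(8) + (8) + (0) + (-16) + (0) + (0) + (0)] = 0/16 = 0
  <chi_rho, chi_7> = (1/16)[1*(4)*conj(2) + 1*(4)*conj(-2) + 2*(-2)*conj(-sqrt(2)) + 2*(4)*conj(0) + 2*(-2)*conj(sqrt(2)) + 4*(-2)*conj(0) + 4*(0)*conj(0)]
      = (1/16)[(8) + (-8) + (4*sqrt(2)) + (0) + (-4*sqrt(2)) + (0) + (0)] = 0/16 = 0
Dimension check: dim(rho) = sum (mult * dim) = 0*1 + 1*1 + 1*1 + 2*1 + 0*2 + 0*2 + 0*2 = 4 = chi_rho(e) = 4.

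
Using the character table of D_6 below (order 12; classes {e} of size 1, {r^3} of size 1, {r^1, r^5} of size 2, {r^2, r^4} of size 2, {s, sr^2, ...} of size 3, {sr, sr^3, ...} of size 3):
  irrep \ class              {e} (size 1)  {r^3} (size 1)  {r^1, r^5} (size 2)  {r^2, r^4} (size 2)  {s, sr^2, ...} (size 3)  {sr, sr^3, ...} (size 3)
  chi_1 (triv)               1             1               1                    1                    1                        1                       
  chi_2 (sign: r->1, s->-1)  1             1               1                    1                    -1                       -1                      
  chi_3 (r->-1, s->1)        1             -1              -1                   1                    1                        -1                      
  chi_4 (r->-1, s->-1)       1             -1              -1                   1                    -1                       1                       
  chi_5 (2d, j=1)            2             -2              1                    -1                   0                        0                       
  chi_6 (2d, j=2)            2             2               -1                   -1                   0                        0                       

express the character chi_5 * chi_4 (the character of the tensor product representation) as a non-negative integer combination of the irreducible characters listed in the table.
chi_5 tensor chi_4 = chi_6 (all other irreducibles have multiplicity 0).

Justification: The character of a tensor product is the pointwise product (chi_5 * chi_4)(C) = chi_5(C) * chi_4(C):
  {e}: (2)*(1), {r^3}: (-2)*(-1), {r^1, r^5}: (1)*(-1), {r^2, r^4}: (-1)*(1), {s, sr^2, ...}: (0)*(-1), {sr, sr^3, ...}: (0)*(1)
so (chi_5 * chi_4) takes values
  {e} -> 2, {r^3} -> 2, {r^1, r^5} -> -1, {r^2, r^4} -> -1, {s, sr^2, ...} -> 0, {sr, sr^3, ...} -> 0.
Now take the inner product of this character with each irreducible chi from the table, <chi_5*chi_4, chi> = (1/12) sum_C |C| (chi_5*chi_4)(C) conj(chi(C)):
  <chi_5*chi_4, chi_1> = (1/12)[1*(2)*conj(1) + 1*(2)*conj(1) + 2*(-1)*conj(1) + 2*(-1)*conj(1) + 3*(0)*conj(1) + 3*(0)*conj(1)]
      = (1/12)[(2) + (2) + (-2) + (-2) + (0) + (0)] = 0/12 = 0
  <chi_5*chi_4, chi_2> = (1/12)[1*(2)*conj(1) + 1*(2)*conj(1) + 2*(-1)*conj(1) + 2*(-1)*conj(1) + 3*(0)*conj(-1) + 3*(0)*conj(-1)]
      = (1/12)[(2) + (2) + (-2) + (-2) + (0) + (0)] = 0/12 = 0
  <chi_5*chi_4, chi_3> = (1/12)[1*(2)*conj(1) + 1*(2)*conj(-1) + 2*(-1)*conj(-1) + 2*(-1)*conj(1) + 3*(0)*conj(1) + 3*(0)*conj(-1)]
      = (1/12)[(2) + (-2) + (2) + (-2) + (0) + (0)] = 0/12 = 0
  <chi_5*chi_4, chi_4> = (1/12)[1*(2)*conj(1) + 1*(2)*conj(-1) + 2*(-1)*conj(-1) + 2*(-1)*conj(1) + 3*(0)*conj(-1) + 3*(0)*conj(1)]
      = (1/12)[(2) + (-2) + (2) + (-2) + (0) + (0)] = 0/12 = 0
  <chi_5*chi_4, chi_5> = (1/12)[1*(2)*conj(2) + 1*(2)*conj(-2) + 2*(-1)*conj(1) + 2*(-1)*conj(-1) + 3*(0)*conj(0) + 3*(0)*conj(0)]
      = (1/12)[(4) + (-4) + (-2) + (2) + (0) + (0)] = 0/12 = 0
  <chi_5*chi_4, chi_6> = (1/12)[1*(2)*conj(2) + 1*(2)*conj(2) + 2*(-1)*conj(-1) + 2*(-1)*conj(-1) + 3*(0)*conj(0) + 3*(0)*conj(0)]
      = (1/12)[(4) + (4) + (2) + (2) + (0) + (0)] = 12/12 = 1
Hence the multiplicities are chi_6: 1. Dimension check: dim(chi_5)*dim(chi_4) = 2*1 = 2 and sum (mult * dim) = 1*2 = 2.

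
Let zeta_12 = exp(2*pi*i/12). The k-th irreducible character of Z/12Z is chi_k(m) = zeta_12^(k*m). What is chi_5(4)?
chi_5(4) = zeta_12^20 = exp(-2*I*pi/3)

Reasoning: chi_5(4) = zeta_12^(5*4) = zeta_12^20. Since zeta_12^12 = 1, this equals zeta_12^8 = exp(2*pi*i*8/12) = exp(-2*I*pi/3).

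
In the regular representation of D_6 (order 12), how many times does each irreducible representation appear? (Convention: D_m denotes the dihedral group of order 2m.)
Each irreducible V_i of dimension d_i appears with multiplicity d_i, i.e. rho_reg = (direct sum over all irreducibles V_i) d_i V_i. The irreducible dimensions for D_6 are 1, 1, 1, 1, 2, 2: 4 irreducibles of dimension 1, each with multiplicity 1; 2 irreducibles of dimension 2, each with multiplicity 2. Total dimension 4*1*1 + 2*2*2 = 12 = |G|.

Solution. General theorem: in the regular representation of a finite group G, each irreducible appears with multiplicity equal to its dimension. Check: dim(rho_reg) = sum d_i^2 = 1 + 1 + 1 + 1 + 4 + 4 = 12 = |G|.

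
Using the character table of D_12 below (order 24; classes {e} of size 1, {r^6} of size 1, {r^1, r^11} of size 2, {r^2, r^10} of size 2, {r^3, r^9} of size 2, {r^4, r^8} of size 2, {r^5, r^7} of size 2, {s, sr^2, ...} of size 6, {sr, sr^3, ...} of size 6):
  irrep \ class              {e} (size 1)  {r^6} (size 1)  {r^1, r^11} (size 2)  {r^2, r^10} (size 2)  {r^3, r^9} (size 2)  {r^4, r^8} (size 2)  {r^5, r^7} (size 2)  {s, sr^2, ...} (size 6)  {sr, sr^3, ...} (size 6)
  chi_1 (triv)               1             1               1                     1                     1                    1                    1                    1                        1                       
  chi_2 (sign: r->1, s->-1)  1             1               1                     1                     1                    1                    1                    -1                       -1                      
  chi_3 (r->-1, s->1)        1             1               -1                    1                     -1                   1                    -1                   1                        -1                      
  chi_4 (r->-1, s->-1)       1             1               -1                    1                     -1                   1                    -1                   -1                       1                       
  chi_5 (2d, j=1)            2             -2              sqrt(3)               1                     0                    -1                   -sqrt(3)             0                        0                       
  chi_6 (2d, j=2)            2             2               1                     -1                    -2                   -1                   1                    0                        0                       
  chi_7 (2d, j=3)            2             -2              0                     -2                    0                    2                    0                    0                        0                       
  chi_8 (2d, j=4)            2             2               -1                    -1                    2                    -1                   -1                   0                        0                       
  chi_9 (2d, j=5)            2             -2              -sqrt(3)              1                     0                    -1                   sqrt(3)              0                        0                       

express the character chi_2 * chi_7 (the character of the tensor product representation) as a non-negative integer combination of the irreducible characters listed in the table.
chi_2 tensor chi_7 = chi_7 (all other irreducibles have multiplicity 0).

Argument: The character of a tensor product is the pointwise product (chi_2 * chi_7)(C) = chi_2(C) * chi_7(C):
  {e}: (1)*(2), {r^6}: (1)*(-2), {r^1, r^11}: (1)*(0), {r^2, r^10}: (1)*(-2), {r^3, r^9}: (1)*(0), {r^4, r^8}: (1)*(2), {r^5, r^7}: (1)*(0), {s, sr^2, ...}: (-1)*(0), {sr, sr^3, ...}: (-1)*(0)
so (chi_2 * chi_7) takes values
  {e} -> 2, {r^6} -> -2, {r^1, r^11} -> 0, {r^2, r^10} -> -2, {r^3, r^9} -> 0, {r^4, r^8} -> 2, {r^5, r^7} -> 0, {s, sr^2, ...} -> 0, {sr, sr^3, ...} -> 0.
Now take the inner product of this character with each irreducible chi from the table, <chi_2*chi_7, chi> = (1/24) sum_C |C| (chi_2*chi_7)(C) conj(chi(C)):
  <chi_2*chi_7, chi_1> = (1/24)[1*(2)*conj(1) + 1*(-2)*conj(1) + 2*(0)*conj(1) + 2*(-2)*conj(1) + 2*(0)*conj(1) + 2*(2)*conj(1) + 2*(0)*conj(1) + 6*(0)*conj(1) + 6*(0)*conj(1)]
      = (1/24)[(2) + (-2) + (0) + (-4) + (0) + (4) + (0) + (0) + (0)] = 0/24 = 0
  <chi_2*chi_7, chi_2> = (1/24)[1*(2)*conj(1) + 1*(-2)*conj(1) + 2*(0)*conj(1) + 2*(-2)*conj(1) + 2*(0)*conj(1) + 2*(2)*conj(1) + 2*(0)*conj(1) + 6*(0)*conj(-1) + 6*(0)*conj(-1)]
      = (1/24)[(2) + (-2) + (0) + (-4) + (0) + (4) + (0) + (0) + (0)] = 0/24 = 0
  <chi_2*chi_7, chi_3> = (1/24)[1*(2)*conj(1) + 1*(-2)*conj(1) + 2*(0)*conj(-1) + 2*(-2)*conj(1) + 2*(0)*conj(-1) + 2*(2)*conj(1) + 2*(0)*conj(-1) + 6*(0)*conj(1) + 6*(0)*conj(-1)]
      = (1/24)[(2) + (-2) + (0) + (-4) + (0) + (4) + (0) + (0) + (0)] = 0/24 = 0
  <chi_2*chi_7, chi_4> = (1/24)[1*(2)*conj(1) + 1*(-2)*conj(1) + 2*(0)*conj(-1) + 2*(-2)*conj(1) + 2*(0)*conj(-1) + 2*(2)*conj(1) + 2*(0)*conj(-1) + 6*(0)*conj(-1) + 6*(0)*conj(1)]
      = (1/24)[(2) + (-2) + (0) + (-4) + (0) + (4) + (0) + (0) + (0)] = 0/24 = 0
  <chi_2*chi_7, chi_5> = (1/24)[1*(2)*conj(2) + 1*(-2)*conj(-2) + 2*(0)*conj(sqrt(3)) + 2*(-2)*conj(1) + 2*(0)*conj(0) + 2*(2)*conj(-1) + 2*(0)*conj(-sqrt(3)) + 6*(0)*conj(0) + 6*(0)*conj(0)]
      = (1/24)[(4) + (4) + (0) + (-4) + (0) + (-4) + (0) + (0) + (0)] = 0/24 = 0
  <chi_2*chi_7, chi_6> = (1/24)[1*(2)*conj(2) + 1*(-2)*conj(2) + 2*(0)*conj(1) + 2*(-2)*conj(-1) + 2*(0)*conj(-2) + 2*(2)*conj(-1) + 2*(0)*conj(1) + 6*(0)*conj(0) + 6*(0)*conj(0)]
      = (1/24)[(4) + (-4) + (0) + (4) + (0) + (-4) + (0) + (0) + (0)] = 0/24 = 0
  <chi_2*chi_7, chi_7> = (1/24)[1*(2)*conj(2) + 1*(-2)*conj(-2) + 2*(0)*conj(0) + 2*(-2)*conj(-2) + 2*(0)*conj(0) + 2*(2)*conj(2) + 2*(0)*conj(0) + 6*(0)*conj(0) + 6*(0)*conj(0)]
      = (1/24)[(4) + (4) + (0) + (8) + (0) + (8) + (0) + (0) + (0)] = 24/24 = 1
  <chi_2*chi_7, chi_8> = (1/24)[1*(2)*conj(2) + 1*(-2)*conj(2) + 2*(0)*conj(-1) + 2*(-2)*conj(-1) + 2*(0)*conj(2) + 2*(2)*conj(-1) + 2*(0)*conj(-1) + 6*(0)*conj(0) + 6*(0)*conj(0)]
      = (1/24)[(4) + (-4) + (0) + (4) + (0) + (-4) + (0) + (0) + (0)] = 0/24 = 0
  <chi_2*chi_7, chi_9> = (1/24)[1*(2)*conj(2) + 1*(-2)*conj(-2) + 2*(0)*conj(-sqrt(3)) + 2*(-2)*conj(1) + 2*(0)*conj(0) + 2*(2)*conj(-1) + 2*(0)*conj(sqrt(3)) + 6*(0)*conj(0) + 6*(0)*conj(0)]
      = (1/24)[(4) + (4) + (0) + (-4) + (0) + (-4) + (0) + (0) + (0)] = 0/24 = 0
Hence the multiplicities are chi_7: 1. Dimension check: dim(chi_2)*dim(chi_7) = 1*2 = 2 and sum (mult * dim) = 1*2 = 2.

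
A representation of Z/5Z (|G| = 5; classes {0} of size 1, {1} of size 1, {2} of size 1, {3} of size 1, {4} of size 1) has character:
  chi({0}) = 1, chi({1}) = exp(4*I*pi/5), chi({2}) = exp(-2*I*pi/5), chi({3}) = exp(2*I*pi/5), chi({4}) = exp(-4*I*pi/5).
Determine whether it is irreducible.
Irreducible: <chi, chi> = 1.

Explanation: <chi, chi> = (1/|G|) sum_C |C| * |chi(C)|^2 = (1/5)[1*|1|^2 + 1*|exp(4*I*pi/5)|^2 + 1*|exp(-2*I*pi/5)|^2 + 1*|exp(2*I*pi/5)|^2 + 1*|exp(-4*I*pi/5)|^2]
  = (1/5)[(1) + (1) + (1) + (1) + (1)] = 5/5 = 1.
(Exp terms are combined using exp(i*s)*conj(exp(i*t)) = exp(i*(s-t)), and sums of them are collapsed using the identity that for every m > 1 the m distinct m-th roots of unity sum to 0, e.g. 1 + exp(2*I*pi/3) + exp(-2*I*pi/3) = 0.)
A character is irreducible iff <chi, chi> = 1, so this representation is irreducible.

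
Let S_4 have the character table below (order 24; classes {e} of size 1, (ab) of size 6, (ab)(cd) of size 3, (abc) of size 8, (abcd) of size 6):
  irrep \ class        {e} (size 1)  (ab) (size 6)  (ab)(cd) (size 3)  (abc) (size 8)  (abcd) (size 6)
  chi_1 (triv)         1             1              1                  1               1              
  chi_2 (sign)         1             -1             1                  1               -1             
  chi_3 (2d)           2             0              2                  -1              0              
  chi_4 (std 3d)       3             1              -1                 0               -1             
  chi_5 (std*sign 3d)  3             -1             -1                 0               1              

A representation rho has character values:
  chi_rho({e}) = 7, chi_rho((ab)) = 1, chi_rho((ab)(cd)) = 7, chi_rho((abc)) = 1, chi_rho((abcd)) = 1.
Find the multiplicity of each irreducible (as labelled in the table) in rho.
Multiplicities: chi_1: 2, chi_2: 1, chi_3: 2, chi_4: 0, chi_5: 0.

Derivation: Use <chi_rho, chi> = (1/|G|) sum_C |C| * chi_rho(C) * conj(chi(C)) with |G| = 24 for each irreducible chi in the table:
  <chi_rho, chi_1> = (1/24)[1*(7)*conj(1) + 6*(1)*conj(1) + 3*(7)*conj(1) + 8*(1)*conj(1) + 6*(1)*conj(1)]
      = (1/24)[(7) + (6) + (21) + (8) + (6)] = 48/24 = 2
  <chi_rho, chi_2> = (1/24)[1*(7)*conj(1) + 6*(1)*conj(-1) + 3*(7)*conj(1) + 8*(1)*conj(1) + 6*(1)*conj(-1)]
      = (1/24)[(7) + (-6) + (21) + (8) + (-6)] = 24/24 = 1
  <chi_rho, chi_3> = (1/24)[1*(7)*conj(2) + 6*(1)*conj(0) + 3*(7)*conj(2) + 8*(1)*conj(-1) + 6*(1)*conj(0)]
      = (1/24)[(14) + (0) + (42) + (-8) + (0)] = 48/24 = 2
  <chi_rho, chi_4> = (1/24)[1*(7)*conj(3) + 6*(1)*conj(1) + 3*(7)*conj(-1) + 8*(1)*conj(0) + 6*(1)*conj(-1)]
      = (1/24)[(21) + (6) + (-21) + (0) + (-6)] = 0/24 = 0
  <chi_rho, chi_5> = (1/24)[1*(7)*conj(3) + 6*(1)*conj(-1) + 3*(7)*conj(-1) + 8*(1)*conj(0) + 6*(1)*conj(1)]
      = (1/24)[(21) + (-6) + (-21) + (0) + (6)] = 0/24 = 0
Dimension check: dim(rho) = sum (mult * dim) = 2*1 + 1*1 + 2*2 + 0*3 + 0*3 = 7 = chi_rho(e) = 7.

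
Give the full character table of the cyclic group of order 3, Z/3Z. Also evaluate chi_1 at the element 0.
Character table of Z/3Z (irreps indexed chi_0,...,chi_2 with chi_k(m) = zeta_3^(k*m), zeta_3 = exp(2*pi*i/3)):
  irrep \ class  {0} (size 1)  {1} (size 1)    {2} (size 1)  
  chi_0          1             1               1             
  chi_1          1             exp(2*I*pi/3)   exp(-2*I*pi/3)
  chi_2          1             exp(-2*I*pi/3)  exp(2*I*pi/3) 

Spot check: chi_1(0) = zeta_3^(1*0) = zeta_3^0 = 1.

Argument: Z/3Z is abelian, so all 3 irreducible complex representations are 1-dimensional. They are given by chi_k(m) = zeta_3^(k*m) for k = 0,...,2. Row orthogonality: sum_m chi_k(m) conj(chi_l(m)) = 3 * [k = l].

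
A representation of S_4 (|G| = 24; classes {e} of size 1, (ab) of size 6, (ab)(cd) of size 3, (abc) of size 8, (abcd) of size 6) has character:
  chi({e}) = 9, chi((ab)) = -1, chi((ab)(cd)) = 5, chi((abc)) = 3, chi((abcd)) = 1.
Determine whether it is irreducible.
Not irreducible (reducible): <chi, chi> = 10 > 1.

Details: <chi, chi> = (1/|G|) sum_C |C| * |chi(C)|^2 = (1/24)[1*|9|^2 + 6*|-1|^2 + 3*|5|^2 + 8*|3|^2 + 6*|1|^2]
  = (1/24)[(81) + (6) + (75) + (72) + (6)] = 240/24 = 10.
A character is irreducible iff <chi, chi> = 1, so this representation is reducible.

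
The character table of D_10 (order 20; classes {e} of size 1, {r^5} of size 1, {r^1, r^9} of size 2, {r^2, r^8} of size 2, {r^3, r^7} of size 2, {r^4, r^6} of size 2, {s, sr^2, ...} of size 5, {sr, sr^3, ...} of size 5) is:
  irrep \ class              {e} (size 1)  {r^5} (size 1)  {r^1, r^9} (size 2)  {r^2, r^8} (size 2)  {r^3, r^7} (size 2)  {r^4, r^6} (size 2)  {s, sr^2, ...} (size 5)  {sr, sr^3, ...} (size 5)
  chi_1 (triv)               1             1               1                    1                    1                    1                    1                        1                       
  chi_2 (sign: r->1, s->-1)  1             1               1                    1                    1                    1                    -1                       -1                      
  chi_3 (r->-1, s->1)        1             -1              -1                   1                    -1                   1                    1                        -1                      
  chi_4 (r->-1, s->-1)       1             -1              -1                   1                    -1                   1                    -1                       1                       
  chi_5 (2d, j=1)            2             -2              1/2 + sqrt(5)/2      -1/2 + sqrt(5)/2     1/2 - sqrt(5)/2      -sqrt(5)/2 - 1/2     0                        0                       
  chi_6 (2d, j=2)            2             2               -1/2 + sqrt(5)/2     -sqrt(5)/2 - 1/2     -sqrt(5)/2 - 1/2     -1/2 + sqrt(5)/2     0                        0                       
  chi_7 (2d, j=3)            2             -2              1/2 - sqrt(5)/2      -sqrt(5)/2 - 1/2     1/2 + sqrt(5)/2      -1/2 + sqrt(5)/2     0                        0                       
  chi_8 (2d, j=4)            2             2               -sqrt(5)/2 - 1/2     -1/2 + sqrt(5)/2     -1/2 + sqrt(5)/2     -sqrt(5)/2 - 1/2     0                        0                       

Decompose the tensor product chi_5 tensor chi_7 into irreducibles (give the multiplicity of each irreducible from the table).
chi_5 tensor chi_7 = chi_6 + chi_8 (all other irreducibles have multiplicity 0).

The character of a tensor product is the pointwise product (chi_5 * chi_7)(C) = chi_5(C) * chi_7(C):
  {e}: (2)*(2), {r^5}: (-2)*(-2), {r^1, r^9}: (1/2 + sqrt(5)/2)*(1/2 - sqrt(5)/2), {r^2, r^8}: (-1/2 + sqrt(5)/2)*(-sqrt(5)/2 - 1/2), {r^3, r^7}: (1/2 - sqrt(5)/2)*(1/2 + sqrt(5)/2), {r^4, r^6}: (-sqrt(5)/2 - 1/2)*(-1/2 + sqrt(5)/2), {s, sr^2, ...}: (0)*(0), {sr, sr^3, ...}: (0)*(0)
so (chi_5 * chi_7) takes values
  {e} -> 4, {r^5} -> 4, {r^1, r^9} -> -1, {r^2, r^8} -> -1, {r^3, r^7} -> -1, {r^4, r^6} -> -1, {s, sr^2, ...} -> 0, {sr, sr^3, ...} -> 0.
Now take the inner product of this character with each irreducible chi from the table, <chi_5*chi_7, chi> = (1/20) sum_C |C| (chi_5*chi_7)(C) conj(chi(C)):
  <chi_5*chi_7, chi_1> = (1/20)[1*(4)*conj(1) + 1*(4)*conj(1) + 2*(-1)*conj(1) + 2*(-1)*conj(1) + 2*(-1)*conj(1) + 2*(-1)*conj(1) + 5*(0)*conj(1) + 5*(0)*conj(1)]
      = (1/20)[(4) + (4) + (-2) + (-2) + (-2) + (-2) + (0) + (0)] = 0/20 = 0
  <chi_5*chi_7, chi_2> = (1/20)[1*(4)*conj(1) + 1*(4)*conj(1) + 2*(-1)*conj(1) + 2*(-1)*conj(1) + 2*(-1)*conj(1) + 2*(-1)*conj(1) + 5*(0)*conj(-1) + 5*(0)*conj(-1)]
      = (1/20)[(4) + (4) + (-2) + (-2) + (-2) + (-2) + (0) + (0)] = 0/20 = 0
  <chi_5*chi_7, chi_3> = (1/20)[1*(4)*conj(1) + 1*(4)*conj(-1) + 2*(-1)*conj(-1) + 2*(-1)*conj(1) + 2*(-1)*conj(-1) + 2*(-1)*conj(1) + 5*(0)*conj(1) + 5*(0)*conj(-1)]
      = (1/20)[(4) + (-4) + (2) + (-2) + (2) + (-2) + (0) + (0)] = 0/20 = 0
  <chi_5*chi_7, chi_4> = (1/20)[1*(4)*conj(1) + 1*(4)*conj(-1) + 2*(-1)*conj(-1) + 2*(-1)*conj(1) + 2*(-1)*conj(-1) + 2*(-1)*conj(1) + 5*(0)*conj(-1) + 5*(0)*conj(1)]
      = (1/20)[(4) + (-4) + (2) + (-2) + (2) + (-2) + (0) + (0)] = 0/20 = 0
  <chi_5*chi_7, chi_5> = (1/20)[1*(4)*conj(2) + 1*(4)*conj(-2) + 2*(-1)*conj(1/2 + sqrt(5)/2) + 2*(-1)*conj(-1/2 + sqrt(5)/2) + 2*(-1)*conj(1/2 - sqrt(5)/2) + 2*(-1)*conj(-sqrt(5)/2 - 1/2) + 5*(0)*conj(0) + 5*(0)*conj(0)]
      = (1/20)[(8) + (-8) + (-sqrt(5) - 1) + (1 - sqrt(5)) + (-1 + sqrt(5)) + (1 + sqrt(5)) + (0) + (0)] = 0/20 = 0
  <chi_5*chi_7, chi_6> = (1/20)[1*(4)*conj(2) + 1*(4)*conj(2) + 2*(-1)*conj(-1/2 + sqrt(5)/2) + 2*(-1)*conj(-sqrt(5)/2 - 1/2) + 2*(-1)*conj(-sqrt(5)/2 - 1/2) + 2*(-1)*conj(-1/2 + sqrt(5)/2) + 5*(0)*conj(0) + 5*(0)*conj(0)]
      = (1/20)[(8) + (8) + (1 - sqrt(5)) + (1 + sqrt(5)) + (1 + sqrt(5)) + (1 - sqrt(5)) + (0) + (0)] = 20/20 = 1
  <chi_5*chi_7, chi_7> = (1/20)[1*(4)*conj(2) + 1*(4)*conj(-2) + 2*(-1)*conj(1/2 - sqrt(5)/2) + 2*(-1)*conj(-sqrt(5)/2 - 1/2) + 2*(-1)*conj(1/2 + sqrt(5)/2) + 2*(-1)*conj(-1/2 + sqrt(5)/2) + 5*(0)*conj(0) + 5*(0)*conj(0)]
      = (1/20)[(8) + (-8) + (-1 + sqrt(5)) + (1 + sqrt(5)) + (-sqrt(5) - 1) + (1 - sqrt(5)) + (0) + (0)] = 0/20 = 0
  <chi_5*chi_7, chi_8> = (1/20)[1*(4)*conj(2) + 1*(4)*conj(2) + 2*(-1)*conj(-sqrt(5)/2 - 1/2) + 2*(-1)*conj(-1/2 + sqrt(5)/2) + 2*(-1)*conj(-1/2 + sqrt(5)/2) + 2*(-1)*conj(-sqrt(5)/2 - 1/2) + 5*(0)*conj(0) + 5*(0)*conj(0)]
      = (1/20)[(8) + (8) + (1 + sqrt(5)) + (1 - sqrt(5)) + (1 - sqrt(5)) + (1 + sqrt(5)) + (0) + (0)] = 20/20 = 1
Hence the multiplicities are chi_6: 1, chi_8: 1. Dimension check: dim(chi_5)*dim(chi_7) = 2*2 = 4 and sum (mult * dim) = 1*2 + 1*2 = 4.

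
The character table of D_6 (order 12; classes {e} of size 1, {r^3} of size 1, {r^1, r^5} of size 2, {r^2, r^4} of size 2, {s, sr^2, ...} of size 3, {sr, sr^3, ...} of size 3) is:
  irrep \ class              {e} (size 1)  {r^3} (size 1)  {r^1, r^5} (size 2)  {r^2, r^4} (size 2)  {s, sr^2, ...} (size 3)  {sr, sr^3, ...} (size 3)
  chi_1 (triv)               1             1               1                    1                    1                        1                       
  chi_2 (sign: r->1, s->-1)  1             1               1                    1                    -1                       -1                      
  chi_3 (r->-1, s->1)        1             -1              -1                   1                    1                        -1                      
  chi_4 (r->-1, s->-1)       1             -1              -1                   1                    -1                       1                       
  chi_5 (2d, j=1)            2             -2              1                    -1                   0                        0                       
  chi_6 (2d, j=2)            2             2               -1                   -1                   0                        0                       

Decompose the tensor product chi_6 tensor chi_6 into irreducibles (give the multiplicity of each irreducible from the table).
chi_6 tensor chi_6 = chi_1 + chi_2 + chi_6 (all other irreducibles have multiplicity 0).

Derivation: The character of a tensor product is the pointwise product (chi_6 * chi_6)(C) = chi_6(C) * chi_6(C):
  {e}: (2)*(2), {r^3}: (2)*(2), {r^1, r^5}: (-1)*(-1), {r^2, r^4}: (-1)*(-1), {s, sr^2, ...}: (0)*(0), {sr, sr^3, ...}: (0)*(0)
so (chi_6 * chi_6) takes values
  {e} -> 4, {r^3} -> 4, {r^1, r^5} -> 1, {r^2, r^4} -> 1, {s, sr^2, ...} -> 0, {sr, sr^3, ...} -> 0.
Now take the inner product of this character with each irreducible chi from the table, <chi_6*chi_6, chi> = (1/12) sum_C |C| (chi_6*chi_6)(C) conj(chi(C)):
  <chi_6*chi_6, chi_1> = (1/12)[1*(4)*conj(1) + 1*(4)*conj(1) + 2*(1)*conj(1) + 2*(1)*conj(1) + 3*(0)*conj(1) + 3*(0)*conj(1)]
      = (1/12)[(4) + (4) + (2) + (2) + (0) + (0)] = 12/12 = 1
  <chi_6*chi_6, chi_2> = (1/12)[1*(4)*conj(1) + 1*(4)*conj(1) + 2*(1)*conj(1) + 2*(1)*conj(1) + 3*(0)*conj(-1) + 3*(0)*conj(-1)]
      = (1/12)[(4) + (4) + (2) + (2) + (0) + (0)] = 12/12 = 1
  <chi_6*chi_6, chi_3> = (1/12)[1*(4)*conj(1) + 1*(4)*conj(-1) + 2*(1)*conj(-1) + 2*(1)*conj(1) + 3*(0)*conj(1) + 3*(0)*conj(-1)]
      = (1/12)[(4) + (-4) + (-2) + (2) + (0) + (0)] = 0/12 = 0
  <chi_6*chi_6, chi_4> = (1/12)[1*(4)*conj(1) + 1*(4)*conj(-1) + 2*(1)*conj(-1) + 2*(1)*conj(1) + 3*(0)*conj(-1) + 3*(0)*conj(1)]
      = (1/12)[(4) + (-4) + (-2) + (2) + (0) + (0)] = 0/12 = 0
  <chi_6*chi_6, chi_5> = (1/12)[1*(4)*conj(2) + 1*(4)*conj(-2) + 2*(1)*conj(1) + 2*(1)*conj(-1) + 3*(0)*conj(0) + 3*(0)*conj(0)]
      = (1/12)[(8) + (-8) + (2) + (-2) + (0) + (0)] = 0/12 = 0
  <chi_6*chi_6, chi_6> = (1/12)[1*(4)*conj(2) + 1*(4)*conj(2) + 2*(1)*conj(-1) + 2*(1)*conj(-1) + 3*(0)*conj(0) + 3*(0)*conj(0)]
      = (1/12)[(8) + (8) + (-2) + (-2) + (0) + (0)] = 12/12 = 1
Hence the multiplicities are chi_1: 1, chi_2: 1, chi_6: 1. Dimension check: dim(chi_6)*dim(chi_6) = 2*2 = 4 and sum (mult * dim) = 1*1 + 1*1 + 1*2 = 4.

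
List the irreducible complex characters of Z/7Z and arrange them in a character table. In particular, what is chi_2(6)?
Character table of Z/7Z (irreps indexed chi_0,...,chi_6 with chi_k(m) = zeta_7^(k*m), zeta_7 = exp(2*pi*i/7)):
  irrep \ class  {0} (size 1)  {1} (size 1)    {2} (size 1)    {3} (size 1)    {4} (size 1)    {5} (size 1)    {6} (size 1)  
  chi_0          1             1               1               1               1               1               1             
  chi_1          1             exp(2*I*pi/7)   exp(4*I*pi/7)   exp(6*I*pi/7)   exp(-6*I*pi/7)  exp(-4*I*pi/7)  exp(-2*I*pi/7)
  chi_2          1             exp(4*I*pi/7)   exp(-6*I*pi/7)  exp(-2*I*pi/7)  exp(2*I*pi/7)   exp(6*I*pi/7)   exp(-4*I*pi/7)
  chi_3          1             exp(6*I*pi/7)   exp(-2*I*pi/7)  exp(4*I*pi/7)   exp(-4*I*pi/7)  exp(2*I*pi/7)   exp(-6*I*pi/7)
  chi_4          1             exp(-6*I*pi/7)  exp(2*I*pi/7)   exp(-4*I*pi/7)  exp(4*I*pi/7)   exp(-2*I*pi/7)  exp(6*I*pi/7) 
  chi_5          1             exp(-4*I*pi/7)  exp(6*I*pi/7)   exp(2*I*pi/7)   exp(-2*I*pi/7)  exp(-6*I*pi/7)  exp(4*I*pi/7) 
  chi_6          1             exp(-2*I*pi/7)  exp(-4*I*pi/7)  exp(-6*I*pi/7)  exp(6*I*pi/7)   exp(4*I*pi/7)   exp(2*I*pi/7) 

Spot check: chi_2(6) = zeta_7^(2*6) = zeta_7^12 = exp(-4*I*pi/7).

Details: Z/7Z is abelian, so all 7 irreducible complex representations are 1-dimensional. They are given by chi_k(m) = zeta_7^(k*m) for k = 0,...,6. Row orthogonality: sum_m chi_k(m) conj(chi_l(m)) = 7 * [k = l].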